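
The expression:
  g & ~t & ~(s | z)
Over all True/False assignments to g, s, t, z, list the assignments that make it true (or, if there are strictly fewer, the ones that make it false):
is true only for:
  g=True, s=False, t=False, z=False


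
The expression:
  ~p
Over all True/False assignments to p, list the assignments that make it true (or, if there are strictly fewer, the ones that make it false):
is true only for:
  p=False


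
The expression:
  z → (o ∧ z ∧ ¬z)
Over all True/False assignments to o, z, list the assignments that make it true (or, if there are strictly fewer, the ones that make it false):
is true only for:
  o=False, z=False;
  o=True, z=False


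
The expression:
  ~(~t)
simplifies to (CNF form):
t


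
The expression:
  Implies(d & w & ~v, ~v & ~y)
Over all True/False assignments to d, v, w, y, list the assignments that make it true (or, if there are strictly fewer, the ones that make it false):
is false only for:
  d=True, v=False, w=True, y=True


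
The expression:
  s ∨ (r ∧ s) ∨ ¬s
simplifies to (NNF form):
True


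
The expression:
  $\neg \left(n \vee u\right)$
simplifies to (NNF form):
$\neg n \wedge \neg u$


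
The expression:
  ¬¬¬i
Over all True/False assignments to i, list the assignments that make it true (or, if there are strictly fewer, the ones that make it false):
is true only for:
  i=False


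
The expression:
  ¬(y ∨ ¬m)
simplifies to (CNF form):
m ∧ ¬y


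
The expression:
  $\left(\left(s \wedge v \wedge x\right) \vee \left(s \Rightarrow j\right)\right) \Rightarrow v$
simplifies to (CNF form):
$\left(s \vee v\right) \wedge \left(v \vee \neg j\right)$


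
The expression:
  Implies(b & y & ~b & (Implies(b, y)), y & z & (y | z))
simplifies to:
True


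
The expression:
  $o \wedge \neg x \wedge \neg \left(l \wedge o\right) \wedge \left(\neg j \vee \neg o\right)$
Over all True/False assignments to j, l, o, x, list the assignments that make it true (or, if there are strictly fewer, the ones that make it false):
is true only for:
  j=False, l=False, o=True, x=False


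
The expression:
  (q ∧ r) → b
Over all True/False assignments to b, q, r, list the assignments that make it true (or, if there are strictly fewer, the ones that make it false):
is false only for:
  b=False, q=True, r=True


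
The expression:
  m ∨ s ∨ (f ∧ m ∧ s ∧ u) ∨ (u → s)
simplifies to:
m ∨ s ∨ ¬u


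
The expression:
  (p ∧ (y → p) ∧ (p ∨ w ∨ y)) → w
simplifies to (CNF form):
w ∨ ¬p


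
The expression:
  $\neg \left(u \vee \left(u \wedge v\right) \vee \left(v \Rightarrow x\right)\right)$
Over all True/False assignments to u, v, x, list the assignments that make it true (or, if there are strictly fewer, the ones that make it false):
is true only for:
  u=False, v=True, x=False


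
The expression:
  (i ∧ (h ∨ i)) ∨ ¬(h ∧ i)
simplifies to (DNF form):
True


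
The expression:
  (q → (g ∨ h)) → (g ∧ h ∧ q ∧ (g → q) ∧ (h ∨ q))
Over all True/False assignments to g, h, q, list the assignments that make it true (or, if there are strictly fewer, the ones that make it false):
is true only for:
  g=False, h=False, q=True;
  g=True, h=True, q=True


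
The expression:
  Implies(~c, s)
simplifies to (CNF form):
c | s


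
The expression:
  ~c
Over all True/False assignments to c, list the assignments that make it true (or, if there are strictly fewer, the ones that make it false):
is true only for:
  c=False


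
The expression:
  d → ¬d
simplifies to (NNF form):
¬d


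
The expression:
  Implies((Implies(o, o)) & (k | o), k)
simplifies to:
k | ~o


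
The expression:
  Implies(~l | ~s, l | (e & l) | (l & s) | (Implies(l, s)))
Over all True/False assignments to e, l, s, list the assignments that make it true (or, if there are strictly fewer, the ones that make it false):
is always true.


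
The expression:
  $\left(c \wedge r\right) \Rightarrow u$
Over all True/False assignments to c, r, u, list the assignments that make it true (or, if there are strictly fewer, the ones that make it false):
is false only for:
  c=True, r=True, u=False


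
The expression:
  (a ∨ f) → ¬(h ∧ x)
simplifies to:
(¬a ∧ ¬f) ∨ ¬h ∨ ¬x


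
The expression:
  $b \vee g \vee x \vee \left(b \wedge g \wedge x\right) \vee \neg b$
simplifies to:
$\text{True}$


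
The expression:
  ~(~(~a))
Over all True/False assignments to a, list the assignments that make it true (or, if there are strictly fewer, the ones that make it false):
is true only for:
  a=False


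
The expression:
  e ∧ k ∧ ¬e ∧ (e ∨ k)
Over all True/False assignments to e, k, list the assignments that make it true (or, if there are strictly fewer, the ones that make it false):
is never true.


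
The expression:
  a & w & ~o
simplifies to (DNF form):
a & w & ~o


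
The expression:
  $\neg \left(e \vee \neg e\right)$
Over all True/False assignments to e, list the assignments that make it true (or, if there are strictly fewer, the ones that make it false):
is never true.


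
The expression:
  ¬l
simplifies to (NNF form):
¬l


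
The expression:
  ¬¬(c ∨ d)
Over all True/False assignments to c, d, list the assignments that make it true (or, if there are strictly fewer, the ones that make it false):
is false only for:
  c=False, d=False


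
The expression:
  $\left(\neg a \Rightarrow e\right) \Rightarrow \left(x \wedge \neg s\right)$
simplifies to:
$\left(x \wedge \neg s\right) \vee \left(\neg a \wedge \neg e\right)$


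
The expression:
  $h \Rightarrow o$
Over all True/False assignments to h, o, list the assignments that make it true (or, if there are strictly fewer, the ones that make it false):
is false only for:
  h=True, o=False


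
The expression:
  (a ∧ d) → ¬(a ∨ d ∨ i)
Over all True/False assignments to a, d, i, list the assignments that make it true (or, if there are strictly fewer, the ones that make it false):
is false only for:
  a=True, d=True, i=False;
  a=True, d=True, i=True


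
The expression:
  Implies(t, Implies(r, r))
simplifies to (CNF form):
True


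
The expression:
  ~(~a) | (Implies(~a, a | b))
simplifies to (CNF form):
a | b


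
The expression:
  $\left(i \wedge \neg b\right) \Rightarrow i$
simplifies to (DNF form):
$\text{True}$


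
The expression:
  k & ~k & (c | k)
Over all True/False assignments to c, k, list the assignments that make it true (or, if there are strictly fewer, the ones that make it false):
is never true.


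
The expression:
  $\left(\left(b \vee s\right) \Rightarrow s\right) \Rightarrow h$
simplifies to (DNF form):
$h \vee \left(b \wedge \neg s\right)$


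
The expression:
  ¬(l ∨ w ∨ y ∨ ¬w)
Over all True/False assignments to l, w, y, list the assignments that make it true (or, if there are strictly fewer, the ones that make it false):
is never true.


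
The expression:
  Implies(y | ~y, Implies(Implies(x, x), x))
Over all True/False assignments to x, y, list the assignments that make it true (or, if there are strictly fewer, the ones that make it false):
is true only for:
  x=True, y=False;
  x=True, y=True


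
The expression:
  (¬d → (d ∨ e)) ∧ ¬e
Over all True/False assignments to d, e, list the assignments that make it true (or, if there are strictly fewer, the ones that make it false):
is true only for:
  d=True, e=False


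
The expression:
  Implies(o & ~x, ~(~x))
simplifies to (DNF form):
x | ~o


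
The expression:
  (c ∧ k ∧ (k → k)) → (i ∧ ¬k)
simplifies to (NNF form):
¬c ∨ ¬k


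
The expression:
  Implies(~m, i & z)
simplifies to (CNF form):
(i | m) & (m | z)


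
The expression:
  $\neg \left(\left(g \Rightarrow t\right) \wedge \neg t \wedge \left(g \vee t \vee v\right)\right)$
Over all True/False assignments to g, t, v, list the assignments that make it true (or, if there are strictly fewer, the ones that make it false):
is false only for:
  g=False, t=False, v=True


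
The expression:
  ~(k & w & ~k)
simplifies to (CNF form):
True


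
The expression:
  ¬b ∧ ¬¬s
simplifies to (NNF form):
s ∧ ¬b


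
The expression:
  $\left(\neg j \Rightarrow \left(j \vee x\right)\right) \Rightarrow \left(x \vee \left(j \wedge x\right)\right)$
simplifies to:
$x \vee \neg j$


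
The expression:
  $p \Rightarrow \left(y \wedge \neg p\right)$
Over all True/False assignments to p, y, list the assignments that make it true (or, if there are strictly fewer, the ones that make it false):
is true only for:
  p=False, y=False;
  p=False, y=True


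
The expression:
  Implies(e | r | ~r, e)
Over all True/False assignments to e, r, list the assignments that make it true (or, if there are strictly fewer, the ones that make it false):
is true only for:
  e=True, r=False;
  e=True, r=True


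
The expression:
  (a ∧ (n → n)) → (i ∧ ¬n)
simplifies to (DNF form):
(i ∧ ¬n) ∨ ¬a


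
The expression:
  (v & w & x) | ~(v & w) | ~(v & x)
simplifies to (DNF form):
True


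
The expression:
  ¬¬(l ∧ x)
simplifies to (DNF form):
l ∧ x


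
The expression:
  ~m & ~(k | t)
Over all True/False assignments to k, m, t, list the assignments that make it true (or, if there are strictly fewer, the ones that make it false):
is true only for:
  k=False, m=False, t=False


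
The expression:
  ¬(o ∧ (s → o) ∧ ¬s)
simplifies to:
s ∨ ¬o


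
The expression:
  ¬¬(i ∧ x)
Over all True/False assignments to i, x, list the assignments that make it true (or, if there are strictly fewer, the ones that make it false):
is true only for:
  i=True, x=True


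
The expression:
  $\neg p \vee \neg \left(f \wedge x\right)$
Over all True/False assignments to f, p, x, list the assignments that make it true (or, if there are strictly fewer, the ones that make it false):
is false only for:
  f=True, p=True, x=True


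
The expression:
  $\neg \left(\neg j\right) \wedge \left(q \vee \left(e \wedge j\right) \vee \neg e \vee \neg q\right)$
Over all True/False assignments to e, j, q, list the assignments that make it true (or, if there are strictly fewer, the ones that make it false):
is true only for:
  e=False, j=True, q=False;
  e=False, j=True, q=True;
  e=True, j=True, q=False;
  e=True, j=True, q=True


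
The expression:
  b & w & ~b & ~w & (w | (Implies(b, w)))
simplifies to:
False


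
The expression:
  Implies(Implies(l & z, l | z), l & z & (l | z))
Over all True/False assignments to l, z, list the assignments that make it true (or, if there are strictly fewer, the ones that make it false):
is true only for:
  l=True, z=True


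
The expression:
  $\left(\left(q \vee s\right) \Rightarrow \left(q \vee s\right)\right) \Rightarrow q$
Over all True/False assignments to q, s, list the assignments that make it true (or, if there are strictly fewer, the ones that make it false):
is true only for:
  q=True, s=False;
  q=True, s=True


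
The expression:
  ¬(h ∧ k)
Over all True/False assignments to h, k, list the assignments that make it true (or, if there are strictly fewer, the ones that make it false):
is false only for:
  h=True, k=True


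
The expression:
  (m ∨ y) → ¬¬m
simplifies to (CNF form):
m ∨ ¬y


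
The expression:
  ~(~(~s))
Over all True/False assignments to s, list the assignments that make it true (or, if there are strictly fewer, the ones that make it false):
is true only for:
  s=False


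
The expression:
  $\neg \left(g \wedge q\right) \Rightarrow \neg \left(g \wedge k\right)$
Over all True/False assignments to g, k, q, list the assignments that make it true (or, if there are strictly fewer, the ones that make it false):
is false only for:
  g=True, k=True, q=False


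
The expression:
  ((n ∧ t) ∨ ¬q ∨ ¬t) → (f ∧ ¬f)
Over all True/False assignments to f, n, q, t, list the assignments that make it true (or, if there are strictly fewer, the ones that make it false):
is true only for:
  f=False, n=False, q=True, t=True;
  f=True, n=False, q=True, t=True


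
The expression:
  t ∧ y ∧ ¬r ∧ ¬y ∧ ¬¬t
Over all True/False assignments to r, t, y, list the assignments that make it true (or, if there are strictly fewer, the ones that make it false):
is never true.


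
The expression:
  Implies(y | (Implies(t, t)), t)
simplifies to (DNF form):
t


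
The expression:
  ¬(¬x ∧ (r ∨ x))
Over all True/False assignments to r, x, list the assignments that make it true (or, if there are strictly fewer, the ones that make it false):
is false only for:
  r=True, x=False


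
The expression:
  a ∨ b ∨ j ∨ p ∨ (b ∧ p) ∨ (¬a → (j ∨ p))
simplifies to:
a ∨ b ∨ j ∨ p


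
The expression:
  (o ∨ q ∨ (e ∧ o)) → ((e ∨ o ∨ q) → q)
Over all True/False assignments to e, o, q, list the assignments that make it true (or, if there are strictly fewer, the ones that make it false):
is false only for:
  e=False, o=True, q=False;
  e=True, o=True, q=False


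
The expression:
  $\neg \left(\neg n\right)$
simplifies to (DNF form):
$n$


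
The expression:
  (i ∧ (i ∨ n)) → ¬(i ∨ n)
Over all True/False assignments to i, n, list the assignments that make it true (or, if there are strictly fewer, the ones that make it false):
is true only for:
  i=False, n=False;
  i=False, n=True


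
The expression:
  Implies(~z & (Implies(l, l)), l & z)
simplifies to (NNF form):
z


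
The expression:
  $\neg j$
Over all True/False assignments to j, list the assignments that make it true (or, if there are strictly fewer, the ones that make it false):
is true only for:
  j=False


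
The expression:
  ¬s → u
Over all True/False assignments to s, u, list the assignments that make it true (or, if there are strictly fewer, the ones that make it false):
is false only for:
  s=False, u=False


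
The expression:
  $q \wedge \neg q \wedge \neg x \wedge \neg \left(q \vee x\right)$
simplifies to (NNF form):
$\text{False}$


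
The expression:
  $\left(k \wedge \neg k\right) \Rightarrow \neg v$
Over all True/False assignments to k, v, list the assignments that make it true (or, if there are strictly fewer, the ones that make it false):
is always true.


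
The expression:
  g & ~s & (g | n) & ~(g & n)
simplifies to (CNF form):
g & ~n & ~s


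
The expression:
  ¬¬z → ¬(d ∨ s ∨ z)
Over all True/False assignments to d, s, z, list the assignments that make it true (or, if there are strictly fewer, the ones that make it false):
is true only for:
  d=False, s=False, z=False;
  d=False, s=True, z=False;
  d=True, s=False, z=False;
  d=True, s=True, z=False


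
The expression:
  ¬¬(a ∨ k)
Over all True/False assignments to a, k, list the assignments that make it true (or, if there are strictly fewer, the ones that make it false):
is false only for:
  a=False, k=False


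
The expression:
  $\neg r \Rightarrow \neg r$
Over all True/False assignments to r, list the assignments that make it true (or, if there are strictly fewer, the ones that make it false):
is always true.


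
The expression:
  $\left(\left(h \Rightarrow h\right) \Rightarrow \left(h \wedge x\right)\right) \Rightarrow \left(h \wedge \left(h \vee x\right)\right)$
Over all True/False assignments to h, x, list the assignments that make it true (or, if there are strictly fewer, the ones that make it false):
is always true.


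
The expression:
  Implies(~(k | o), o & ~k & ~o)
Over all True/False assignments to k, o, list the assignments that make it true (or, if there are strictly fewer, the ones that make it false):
is false only for:
  k=False, o=False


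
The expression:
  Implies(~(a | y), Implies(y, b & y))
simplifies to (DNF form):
True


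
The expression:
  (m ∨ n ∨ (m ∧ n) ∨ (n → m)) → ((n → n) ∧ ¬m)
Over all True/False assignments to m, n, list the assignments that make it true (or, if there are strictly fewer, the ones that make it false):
is true only for:
  m=False, n=False;
  m=False, n=True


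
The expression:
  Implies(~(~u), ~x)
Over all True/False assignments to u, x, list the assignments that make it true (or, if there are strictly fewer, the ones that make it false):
is false only for:
  u=True, x=True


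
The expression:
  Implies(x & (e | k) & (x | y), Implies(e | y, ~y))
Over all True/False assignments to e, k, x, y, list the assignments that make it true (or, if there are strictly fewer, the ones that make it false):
is false only for:
  e=False, k=True, x=True, y=True;
  e=True, k=False, x=True, y=True;
  e=True, k=True, x=True, y=True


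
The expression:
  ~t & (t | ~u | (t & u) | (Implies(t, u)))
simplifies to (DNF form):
~t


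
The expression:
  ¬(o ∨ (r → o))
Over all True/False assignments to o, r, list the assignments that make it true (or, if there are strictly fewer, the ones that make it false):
is true only for:
  o=False, r=True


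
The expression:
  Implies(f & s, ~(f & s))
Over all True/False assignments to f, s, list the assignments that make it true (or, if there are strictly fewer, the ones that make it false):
is false only for:
  f=True, s=True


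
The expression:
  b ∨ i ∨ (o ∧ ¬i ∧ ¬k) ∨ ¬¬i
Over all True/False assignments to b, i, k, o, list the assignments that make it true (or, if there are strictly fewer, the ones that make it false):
is false only for:
  b=False, i=False, k=False, o=False;
  b=False, i=False, k=True, o=False;
  b=False, i=False, k=True, o=True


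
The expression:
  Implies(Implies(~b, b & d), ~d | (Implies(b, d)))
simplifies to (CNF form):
True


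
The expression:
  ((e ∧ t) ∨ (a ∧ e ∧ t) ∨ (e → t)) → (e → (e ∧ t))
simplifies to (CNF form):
True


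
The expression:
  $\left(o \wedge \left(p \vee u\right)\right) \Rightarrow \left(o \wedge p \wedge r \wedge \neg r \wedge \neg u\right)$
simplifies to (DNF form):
$\left(\neg p \wedge \neg u\right) \vee \neg o$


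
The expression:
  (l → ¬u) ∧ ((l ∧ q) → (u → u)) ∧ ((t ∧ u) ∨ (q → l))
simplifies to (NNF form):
(l ∧ ¬u) ∨ (¬l ∧ ¬q) ∨ (t ∧ u ∧ ¬l)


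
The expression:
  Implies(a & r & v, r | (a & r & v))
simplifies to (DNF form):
True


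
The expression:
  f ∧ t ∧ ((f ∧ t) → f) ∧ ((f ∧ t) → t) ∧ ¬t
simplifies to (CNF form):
False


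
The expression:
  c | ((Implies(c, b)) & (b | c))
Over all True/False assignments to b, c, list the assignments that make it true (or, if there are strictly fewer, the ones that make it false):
is false only for:
  b=False, c=False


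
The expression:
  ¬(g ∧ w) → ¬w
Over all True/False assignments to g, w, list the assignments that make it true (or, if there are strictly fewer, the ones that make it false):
is false only for:
  g=False, w=True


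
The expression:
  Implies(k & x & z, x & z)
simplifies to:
True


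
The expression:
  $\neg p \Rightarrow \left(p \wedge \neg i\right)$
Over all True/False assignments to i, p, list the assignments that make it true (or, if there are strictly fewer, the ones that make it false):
is true only for:
  i=False, p=True;
  i=True, p=True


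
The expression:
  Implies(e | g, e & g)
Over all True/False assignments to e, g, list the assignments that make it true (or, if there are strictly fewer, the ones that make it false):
is true only for:
  e=False, g=False;
  e=True, g=True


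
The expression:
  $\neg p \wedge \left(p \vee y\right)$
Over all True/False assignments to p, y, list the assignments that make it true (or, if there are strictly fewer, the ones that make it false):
is true only for:
  p=False, y=True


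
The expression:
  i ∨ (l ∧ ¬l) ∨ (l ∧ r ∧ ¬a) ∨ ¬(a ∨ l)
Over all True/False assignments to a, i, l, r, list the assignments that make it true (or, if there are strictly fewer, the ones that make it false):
is false only for:
  a=False, i=False, l=True, r=False;
  a=True, i=False, l=False, r=False;
  a=True, i=False, l=False, r=True;
  a=True, i=False, l=True, r=False;
  a=True, i=False, l=True, r=True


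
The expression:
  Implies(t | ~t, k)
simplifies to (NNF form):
k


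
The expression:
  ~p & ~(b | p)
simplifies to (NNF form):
~b & ~p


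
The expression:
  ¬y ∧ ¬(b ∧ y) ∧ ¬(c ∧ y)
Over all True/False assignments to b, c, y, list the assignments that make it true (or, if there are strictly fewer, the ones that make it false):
is true only for:
  b=False, c=False, y=False;
  b=False, c=True, y=False;
  b=True, c=False, y=False;
  b=True, c=True, y=False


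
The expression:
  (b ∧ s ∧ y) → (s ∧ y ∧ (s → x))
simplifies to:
x ∨ ¬b ∨ ¬s ∨ ¬y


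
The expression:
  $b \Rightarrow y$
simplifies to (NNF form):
$y \vee \neg b$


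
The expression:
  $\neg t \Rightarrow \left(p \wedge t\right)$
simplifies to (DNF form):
$t$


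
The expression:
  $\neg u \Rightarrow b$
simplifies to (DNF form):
$b \vee u$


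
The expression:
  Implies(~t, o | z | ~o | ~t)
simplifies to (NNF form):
True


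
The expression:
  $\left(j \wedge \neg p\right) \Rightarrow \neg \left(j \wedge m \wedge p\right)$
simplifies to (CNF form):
$\text{True}$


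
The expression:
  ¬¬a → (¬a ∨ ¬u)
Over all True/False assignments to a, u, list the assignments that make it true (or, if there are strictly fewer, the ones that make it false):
is false only for:
  a=True, u=True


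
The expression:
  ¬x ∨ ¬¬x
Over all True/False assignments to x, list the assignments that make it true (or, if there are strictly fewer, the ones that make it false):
is always true.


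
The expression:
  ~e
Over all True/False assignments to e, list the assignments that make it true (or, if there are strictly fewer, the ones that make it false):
is true only for:
  e=False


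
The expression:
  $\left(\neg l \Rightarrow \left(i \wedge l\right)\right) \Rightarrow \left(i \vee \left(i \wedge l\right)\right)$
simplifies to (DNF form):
$i \vee \neg l$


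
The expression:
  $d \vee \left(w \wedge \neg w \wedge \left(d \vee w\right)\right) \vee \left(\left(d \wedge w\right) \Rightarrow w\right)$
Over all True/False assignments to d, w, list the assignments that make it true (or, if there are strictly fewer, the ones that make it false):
is always true.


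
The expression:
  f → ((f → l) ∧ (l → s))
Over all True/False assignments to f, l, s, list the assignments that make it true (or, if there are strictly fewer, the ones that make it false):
is false only for:
  f=True, l=False, s=False;
  f=True, l=False, s=True;
  f=True, l=True, s=False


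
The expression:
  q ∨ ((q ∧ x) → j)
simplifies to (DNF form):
True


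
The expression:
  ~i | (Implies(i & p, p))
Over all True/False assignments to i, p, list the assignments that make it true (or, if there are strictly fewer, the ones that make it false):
is always true.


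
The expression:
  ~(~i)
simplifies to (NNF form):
i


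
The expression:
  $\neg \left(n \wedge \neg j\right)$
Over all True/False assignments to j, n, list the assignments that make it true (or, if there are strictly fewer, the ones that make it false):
is false only for:
  j=False, n=True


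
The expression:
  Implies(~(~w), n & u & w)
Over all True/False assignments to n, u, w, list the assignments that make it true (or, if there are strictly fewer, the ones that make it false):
is false only for:
  n=False, u=False, w=True;
  n=False, u=True, w=True;
  n=True, u=False, w=True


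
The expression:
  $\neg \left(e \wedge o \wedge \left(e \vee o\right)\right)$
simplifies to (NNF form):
$\neg e \vee \neg o$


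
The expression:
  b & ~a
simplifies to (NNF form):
b & ~a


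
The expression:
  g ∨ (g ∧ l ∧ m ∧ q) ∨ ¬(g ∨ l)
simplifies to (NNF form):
g ∨ ¬l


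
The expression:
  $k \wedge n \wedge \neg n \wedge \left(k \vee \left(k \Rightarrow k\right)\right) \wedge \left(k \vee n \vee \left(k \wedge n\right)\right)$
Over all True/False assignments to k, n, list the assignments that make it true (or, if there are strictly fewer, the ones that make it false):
is never true.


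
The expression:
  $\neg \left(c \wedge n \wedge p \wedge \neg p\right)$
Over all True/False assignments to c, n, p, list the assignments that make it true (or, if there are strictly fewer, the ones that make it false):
is always true.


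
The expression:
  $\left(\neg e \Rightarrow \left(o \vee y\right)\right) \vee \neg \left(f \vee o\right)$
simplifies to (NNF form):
$e \vee o \vee y \vee \neg f$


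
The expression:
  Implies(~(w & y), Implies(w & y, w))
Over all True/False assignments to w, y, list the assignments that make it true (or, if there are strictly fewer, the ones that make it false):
is always true.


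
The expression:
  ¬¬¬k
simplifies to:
¬k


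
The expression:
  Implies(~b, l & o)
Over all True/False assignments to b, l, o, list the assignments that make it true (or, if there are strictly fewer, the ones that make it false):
is false only for:
  b=False, l=False, o=False;
  b=False, l=False, o=True;
  b=False, l=True, o=False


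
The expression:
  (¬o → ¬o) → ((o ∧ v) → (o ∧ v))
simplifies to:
True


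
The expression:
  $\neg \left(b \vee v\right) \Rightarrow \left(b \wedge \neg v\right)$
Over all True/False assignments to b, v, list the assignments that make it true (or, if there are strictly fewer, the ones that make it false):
is false only for:
  b=False, v=False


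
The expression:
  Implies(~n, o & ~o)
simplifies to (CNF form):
n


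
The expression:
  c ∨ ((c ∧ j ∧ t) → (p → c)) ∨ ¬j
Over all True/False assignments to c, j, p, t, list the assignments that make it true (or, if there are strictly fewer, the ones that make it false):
is always true.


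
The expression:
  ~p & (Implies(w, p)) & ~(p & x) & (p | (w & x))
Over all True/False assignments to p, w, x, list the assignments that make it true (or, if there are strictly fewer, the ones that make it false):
is never true.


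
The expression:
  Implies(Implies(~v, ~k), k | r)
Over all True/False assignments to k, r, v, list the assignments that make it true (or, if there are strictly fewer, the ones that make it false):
is false only for:
  k=False, r=False, v=False;
  k=False, r=False, v=True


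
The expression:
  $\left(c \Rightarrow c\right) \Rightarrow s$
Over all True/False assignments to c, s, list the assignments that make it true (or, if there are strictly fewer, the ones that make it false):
is true only for:
  c=False, s=True;
  c=True, s=True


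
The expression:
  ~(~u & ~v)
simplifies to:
u | v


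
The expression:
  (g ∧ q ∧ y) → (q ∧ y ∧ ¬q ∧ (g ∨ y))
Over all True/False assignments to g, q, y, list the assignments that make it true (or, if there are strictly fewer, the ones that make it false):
is false only for:
  g=True, q=True, y=True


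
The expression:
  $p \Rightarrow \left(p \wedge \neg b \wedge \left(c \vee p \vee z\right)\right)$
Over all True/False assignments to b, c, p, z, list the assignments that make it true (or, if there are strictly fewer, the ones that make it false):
is false only for:
  b=True, c=False, p=True, z=False;
  b=True, c=False, p=True, z=True;
  b=True, c=True, p=True, z=False;
  b=True, c=True, p=True, z=True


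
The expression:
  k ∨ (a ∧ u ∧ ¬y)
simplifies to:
k ∨ (a ∧ u ∧ ¬y)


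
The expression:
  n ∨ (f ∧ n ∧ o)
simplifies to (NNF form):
n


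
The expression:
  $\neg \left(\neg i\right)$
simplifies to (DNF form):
$i$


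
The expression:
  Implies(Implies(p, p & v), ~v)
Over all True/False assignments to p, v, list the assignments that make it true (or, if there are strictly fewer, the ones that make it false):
is true only for:
  p=False, v=False;
  p=True, v=False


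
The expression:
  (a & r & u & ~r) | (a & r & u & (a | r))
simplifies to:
a & r & u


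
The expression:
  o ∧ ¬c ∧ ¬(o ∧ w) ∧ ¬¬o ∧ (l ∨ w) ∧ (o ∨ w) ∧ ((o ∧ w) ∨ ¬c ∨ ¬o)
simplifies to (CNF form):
l ∧ o ∧ ¬c ∧ ¬w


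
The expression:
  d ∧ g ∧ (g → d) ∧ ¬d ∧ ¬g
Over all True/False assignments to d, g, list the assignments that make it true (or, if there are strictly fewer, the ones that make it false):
is never true.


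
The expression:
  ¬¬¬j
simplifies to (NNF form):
¬j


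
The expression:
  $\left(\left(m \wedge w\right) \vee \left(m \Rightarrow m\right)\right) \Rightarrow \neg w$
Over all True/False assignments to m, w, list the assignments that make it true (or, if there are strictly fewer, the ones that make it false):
is true only for:
  m=False, w=False;
  m=True, w=False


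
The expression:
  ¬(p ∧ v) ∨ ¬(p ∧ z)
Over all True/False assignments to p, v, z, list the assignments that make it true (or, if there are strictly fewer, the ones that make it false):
is false only for:
  p=True, v=True, z=True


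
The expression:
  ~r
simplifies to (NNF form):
~r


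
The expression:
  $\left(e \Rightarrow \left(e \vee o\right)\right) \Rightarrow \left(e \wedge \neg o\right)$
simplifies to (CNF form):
$e \wedge \neg o$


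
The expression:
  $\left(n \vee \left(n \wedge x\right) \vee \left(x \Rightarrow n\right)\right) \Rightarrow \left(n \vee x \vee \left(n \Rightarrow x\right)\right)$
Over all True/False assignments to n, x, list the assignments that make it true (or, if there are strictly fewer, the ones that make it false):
is always true.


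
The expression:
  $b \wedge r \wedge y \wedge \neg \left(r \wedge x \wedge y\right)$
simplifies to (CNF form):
$b \wedge r \wedge y \wedge \neg x$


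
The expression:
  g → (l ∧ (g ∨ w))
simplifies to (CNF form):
l ∨ ¬g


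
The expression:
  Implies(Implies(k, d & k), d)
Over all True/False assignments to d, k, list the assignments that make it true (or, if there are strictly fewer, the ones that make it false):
is false only for:
  d=False, k=False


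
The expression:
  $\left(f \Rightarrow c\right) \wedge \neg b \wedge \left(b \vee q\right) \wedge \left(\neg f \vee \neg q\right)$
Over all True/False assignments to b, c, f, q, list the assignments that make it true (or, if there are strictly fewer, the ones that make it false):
is true only for:
  b=False, c=False, f=False, q=True;
  b=False, c=True, f=False, q=True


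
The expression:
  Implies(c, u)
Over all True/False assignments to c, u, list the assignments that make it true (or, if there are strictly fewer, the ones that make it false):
is false only for:
  c=True, u=False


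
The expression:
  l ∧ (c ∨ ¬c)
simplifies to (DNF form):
l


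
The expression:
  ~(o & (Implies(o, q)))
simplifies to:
~o | ~q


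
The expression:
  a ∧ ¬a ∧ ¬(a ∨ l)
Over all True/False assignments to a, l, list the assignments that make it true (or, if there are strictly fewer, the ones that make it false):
is never true.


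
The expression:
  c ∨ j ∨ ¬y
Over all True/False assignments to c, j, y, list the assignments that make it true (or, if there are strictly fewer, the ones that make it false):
is false only for:
  c=False, j=False, y=True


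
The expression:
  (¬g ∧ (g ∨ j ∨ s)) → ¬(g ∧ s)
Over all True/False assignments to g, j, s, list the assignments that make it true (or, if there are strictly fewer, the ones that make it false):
is always true.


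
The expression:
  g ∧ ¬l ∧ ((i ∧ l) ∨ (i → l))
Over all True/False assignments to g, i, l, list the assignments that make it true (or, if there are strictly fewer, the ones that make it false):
is true only for:
  g=True, i=False, l=False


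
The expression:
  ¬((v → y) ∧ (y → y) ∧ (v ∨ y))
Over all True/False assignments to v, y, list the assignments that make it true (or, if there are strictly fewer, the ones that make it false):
is true only for:
  v=False, y=False;
  v=True, y=False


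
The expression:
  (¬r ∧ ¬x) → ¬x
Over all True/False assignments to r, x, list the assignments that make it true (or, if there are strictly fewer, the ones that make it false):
is always true.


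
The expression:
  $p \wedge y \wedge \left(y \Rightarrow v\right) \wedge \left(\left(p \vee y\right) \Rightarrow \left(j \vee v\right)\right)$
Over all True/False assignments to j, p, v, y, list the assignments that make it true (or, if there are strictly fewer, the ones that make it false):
is true only for:
  j=False, p=True, v=True, y=True;
  j=True, p=True, v=True, y=True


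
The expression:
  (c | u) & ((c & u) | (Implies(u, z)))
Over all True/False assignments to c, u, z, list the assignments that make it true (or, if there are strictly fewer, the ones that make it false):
is false only for:
  c=False, u=False, z=False;
  c=False, u=False, z=True;
  c=False, u=True, z=False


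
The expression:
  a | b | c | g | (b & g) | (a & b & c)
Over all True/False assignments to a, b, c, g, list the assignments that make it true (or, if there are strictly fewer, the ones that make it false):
is false only for:
  a=False, b=False, c=False, g=False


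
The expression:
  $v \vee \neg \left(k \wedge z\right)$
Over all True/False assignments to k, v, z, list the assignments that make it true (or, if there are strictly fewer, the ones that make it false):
is false only for:
  k=True, v=False, z=True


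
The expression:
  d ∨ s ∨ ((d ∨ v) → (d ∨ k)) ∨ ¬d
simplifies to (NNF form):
True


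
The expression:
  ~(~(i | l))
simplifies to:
i | l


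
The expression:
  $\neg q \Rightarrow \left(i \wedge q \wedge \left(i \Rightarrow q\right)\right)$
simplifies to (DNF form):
$q$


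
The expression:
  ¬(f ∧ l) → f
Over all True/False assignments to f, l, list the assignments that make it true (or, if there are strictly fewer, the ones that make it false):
is true only for:
  f=True, l=False;
  f=True, l=True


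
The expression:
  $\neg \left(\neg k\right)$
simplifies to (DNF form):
$k$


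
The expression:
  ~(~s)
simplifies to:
s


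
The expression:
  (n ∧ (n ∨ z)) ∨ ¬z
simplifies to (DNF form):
n ∨ ¬z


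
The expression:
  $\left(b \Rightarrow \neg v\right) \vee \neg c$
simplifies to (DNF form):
$\neg b \vee \neg c \vee \neg v$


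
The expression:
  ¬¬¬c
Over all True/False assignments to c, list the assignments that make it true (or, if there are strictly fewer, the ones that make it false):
is true only for:
  c=False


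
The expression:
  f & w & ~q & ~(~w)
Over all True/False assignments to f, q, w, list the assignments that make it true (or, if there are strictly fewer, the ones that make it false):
is true only for:
  f=True, q=False, w=True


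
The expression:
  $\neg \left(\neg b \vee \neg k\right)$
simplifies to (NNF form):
$b \wedge k$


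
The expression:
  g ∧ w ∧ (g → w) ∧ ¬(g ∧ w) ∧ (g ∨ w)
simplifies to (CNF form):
False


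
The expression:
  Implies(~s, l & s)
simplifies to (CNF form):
s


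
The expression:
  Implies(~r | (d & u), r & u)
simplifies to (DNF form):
r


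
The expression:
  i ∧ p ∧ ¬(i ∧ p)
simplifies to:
False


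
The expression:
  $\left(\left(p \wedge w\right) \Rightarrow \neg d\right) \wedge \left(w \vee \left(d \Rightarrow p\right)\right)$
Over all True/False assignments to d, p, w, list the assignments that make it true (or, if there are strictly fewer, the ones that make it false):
is false only for:
  d=True, p=False, w=False;
  d=True, p=True, w=True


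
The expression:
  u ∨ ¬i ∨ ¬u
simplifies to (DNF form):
True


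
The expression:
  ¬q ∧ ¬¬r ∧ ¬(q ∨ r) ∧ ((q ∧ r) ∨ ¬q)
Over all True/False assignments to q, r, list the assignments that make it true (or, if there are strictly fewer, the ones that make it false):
is never true.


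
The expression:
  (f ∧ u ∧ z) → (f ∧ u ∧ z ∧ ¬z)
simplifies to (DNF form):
¬f ∨ ¬u ∨ ¬z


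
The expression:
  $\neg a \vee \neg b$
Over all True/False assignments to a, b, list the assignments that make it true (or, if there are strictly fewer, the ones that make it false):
is false only for:
  a=True, b=True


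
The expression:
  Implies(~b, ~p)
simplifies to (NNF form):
b | ~p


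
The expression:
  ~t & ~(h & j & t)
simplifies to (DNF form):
~t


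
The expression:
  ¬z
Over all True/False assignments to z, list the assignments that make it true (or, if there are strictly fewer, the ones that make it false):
is true only for:
  z=False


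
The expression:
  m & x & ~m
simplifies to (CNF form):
False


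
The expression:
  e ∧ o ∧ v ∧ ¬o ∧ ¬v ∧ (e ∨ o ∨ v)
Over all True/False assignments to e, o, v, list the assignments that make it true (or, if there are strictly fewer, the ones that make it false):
is never true.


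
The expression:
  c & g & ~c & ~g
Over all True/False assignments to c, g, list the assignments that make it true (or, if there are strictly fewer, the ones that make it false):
is never true.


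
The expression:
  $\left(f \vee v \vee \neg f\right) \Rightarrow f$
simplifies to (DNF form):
$f$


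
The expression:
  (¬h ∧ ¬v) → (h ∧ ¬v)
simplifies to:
h ∨ v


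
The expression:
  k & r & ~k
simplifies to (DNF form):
False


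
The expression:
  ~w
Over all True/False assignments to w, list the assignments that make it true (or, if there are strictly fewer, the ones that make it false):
is true only for:
  w=False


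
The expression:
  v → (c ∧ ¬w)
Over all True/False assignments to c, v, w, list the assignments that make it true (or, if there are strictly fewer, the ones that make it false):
is false only for:
  c=False, v=True, w=False;
  c=False, v=True, w=True;
  c=True, v=True, w=True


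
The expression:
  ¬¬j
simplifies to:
j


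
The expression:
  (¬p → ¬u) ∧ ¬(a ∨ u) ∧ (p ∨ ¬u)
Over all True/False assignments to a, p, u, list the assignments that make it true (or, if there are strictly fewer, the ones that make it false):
is true only for:
  a=False, p=False, u=False;
  a=False, p=True, u=False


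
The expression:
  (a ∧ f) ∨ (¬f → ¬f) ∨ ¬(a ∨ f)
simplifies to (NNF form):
True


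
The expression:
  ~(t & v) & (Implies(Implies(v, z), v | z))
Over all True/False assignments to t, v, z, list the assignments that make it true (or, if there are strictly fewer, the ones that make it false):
is true only for:
  t=False, v=False, z=True;
  t=False, v=True, z=False;
  t=False, v=True, z=True;
  t=True, v=False, z=True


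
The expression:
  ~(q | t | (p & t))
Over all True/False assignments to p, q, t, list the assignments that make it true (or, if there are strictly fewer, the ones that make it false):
is true only for:
  p=False, q=False, t=False;
  p=True, q=False, t=False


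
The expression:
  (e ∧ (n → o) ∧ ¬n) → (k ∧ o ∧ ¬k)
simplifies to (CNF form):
n ∨ ¬e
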